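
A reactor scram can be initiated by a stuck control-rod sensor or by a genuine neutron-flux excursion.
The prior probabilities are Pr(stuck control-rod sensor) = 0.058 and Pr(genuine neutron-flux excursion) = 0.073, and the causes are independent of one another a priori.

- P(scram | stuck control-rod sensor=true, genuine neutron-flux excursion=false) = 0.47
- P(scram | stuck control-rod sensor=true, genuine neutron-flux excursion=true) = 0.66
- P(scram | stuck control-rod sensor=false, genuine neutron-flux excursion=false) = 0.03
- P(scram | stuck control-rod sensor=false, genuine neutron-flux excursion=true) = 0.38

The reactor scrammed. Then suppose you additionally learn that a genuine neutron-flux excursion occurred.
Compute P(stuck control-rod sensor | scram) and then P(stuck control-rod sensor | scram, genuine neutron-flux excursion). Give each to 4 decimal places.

P(stuck control-rod sensor | scram) ≈ 0.3491; P(stuck control-rod sensor | scram, genuine neutron-flux excursion) ≈ 0.0966

Weight on stuck control-rod sensor=true, given the evidence: 0.025270 + 0.002794 = 0.028064
Denominator P(scram): 0.03*0.942*0.927 + 0.38*0.942*0.073 + 0.47*0.058*0.927 + 0.66*0.058*0.073 = 0.080392
P(stuck control-rod sensor | scram) = 0.028064/0.080392 ≈ 0.3491

Now also conditioning on genuine neutron-flux excursion=true:
By total probability over both values of stuck control-rod sensor:
  P(scram | genuine neutron-flux excursion) = 0.38×0.942 + 0.66×0.058
        = 0.357960 + 0.038280 = 0.396240
The terms with stuck control-rod sensor present sum to 0.038280, so
  P(stuck control-rod sensor | scram, genuine neutron-flux excursion) = 0.038280 / 0.396240 ≈ 0.0966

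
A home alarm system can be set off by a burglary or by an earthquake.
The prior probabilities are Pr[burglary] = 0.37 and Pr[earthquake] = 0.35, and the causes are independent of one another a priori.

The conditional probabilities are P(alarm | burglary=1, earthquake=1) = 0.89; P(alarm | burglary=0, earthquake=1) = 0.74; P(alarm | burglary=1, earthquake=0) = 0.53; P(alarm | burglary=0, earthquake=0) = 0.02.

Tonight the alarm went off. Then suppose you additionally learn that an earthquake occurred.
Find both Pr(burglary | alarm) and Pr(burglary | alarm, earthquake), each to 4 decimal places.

P(alarm) = 0.02*0.63*0.65 + 0.74*0.63*0.35 + 0.53*0.37*0.65 + 0.89*0.37*0.35 = 0.008190 + 0.163170 + 0.127465 + 0.115255 = 0.414080
Of this, 0.242720 comes from 0.127465 + 0.115255 (the burglary=true cases).
Hence the posterior is 0.242720/0.414080 ≈ 0.5862.

Now condition on the additional information:
Numerator (weight on configurations with burglary): 0.89·0.37 = 0.329300
The normalizing constant is 0.74·0.63 + 0.89·0.37 = 0.795500
Posterior = 0.329300 / 0.795500 ≈ 0.4140
The drop from 0.5862 to 0.4140 is the explaining-away (discounting) effect.

Pr(burglary | alarm) ≈ 0.5862; Pr(burglary | alarm, earthquake) ≈ 0.4140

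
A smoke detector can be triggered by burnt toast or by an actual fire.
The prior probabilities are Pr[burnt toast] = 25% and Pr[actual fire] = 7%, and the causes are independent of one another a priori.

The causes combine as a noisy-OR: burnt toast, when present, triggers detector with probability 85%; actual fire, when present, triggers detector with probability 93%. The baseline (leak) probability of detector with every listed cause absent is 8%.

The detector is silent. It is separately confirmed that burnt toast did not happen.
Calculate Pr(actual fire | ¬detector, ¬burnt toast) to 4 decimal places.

Under noisy-OR, P(detector | causes) = 1 − (1−0.08)·∏(1−qᵢ) over the active causes.
P(¬detector | ¬burnt toast) = 0.92*0.93 + 0.0644*0.07 = 0.855600 + 0.004508 = 0.860108
Of this, 0.004508 comes from 0.0644*0.07 (the actual fire=true cases).
P(actual fire | ¬detector, ¬burnt toast) = 0.004508 / 0.860108 ≈ 0.0052

Pr(actual fire | ¬detector, ¬burnt toast) ≈ 0.0052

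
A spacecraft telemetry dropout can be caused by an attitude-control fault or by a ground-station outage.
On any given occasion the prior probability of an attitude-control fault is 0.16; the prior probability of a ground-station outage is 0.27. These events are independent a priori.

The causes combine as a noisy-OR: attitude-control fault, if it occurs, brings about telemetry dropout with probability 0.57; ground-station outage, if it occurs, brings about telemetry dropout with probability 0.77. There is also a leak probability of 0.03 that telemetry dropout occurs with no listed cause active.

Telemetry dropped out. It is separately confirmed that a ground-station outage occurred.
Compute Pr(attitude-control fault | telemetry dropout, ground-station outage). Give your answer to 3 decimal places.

Under noisy-OR, P(telemetry dropout | causes) = 1 − (1−0.03)·∏(1−qᵢ) over the active causes.
Enumerate both values of attitude-control fault and weight by the priors:
  P(telemetry dropout | ground-station outage) = 0.7769·0.84 + 0.904067·0.16
        = 0.652596 + 0.144651 = 0.797247
Keeping only the attitude-control fault-present terms gives 0.144651, so
  P(attitude-control fault | telemetry dropout, ground-station outage) = 0.144651 / 0.797247 ≈ 0.181

Pr(attitude-control fault | telemetry dropout, ground-station outage) ≈ 0.181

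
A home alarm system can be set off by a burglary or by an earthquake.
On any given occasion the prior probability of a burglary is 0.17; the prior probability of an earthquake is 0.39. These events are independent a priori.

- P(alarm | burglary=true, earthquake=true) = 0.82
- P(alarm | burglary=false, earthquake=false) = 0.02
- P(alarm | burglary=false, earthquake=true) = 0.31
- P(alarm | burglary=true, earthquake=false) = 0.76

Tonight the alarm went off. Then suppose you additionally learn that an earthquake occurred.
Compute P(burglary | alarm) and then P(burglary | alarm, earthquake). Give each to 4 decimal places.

For the numerator, keep only burglary=true terms: 0.078812 + 0.054366 = 0.133178
Normalizer over all consistent configurations: 0.02·0.83·0.61 + 0.31·0.83·0.39 + 0.76·0.17·0.61 + 0.82·0.17·0.39 = 0.243651
P(burglary | alarm) = 0.133178/0.243651 ≈ 0.5466

With the extra evidence:
P(alarm | earthquake) = 0.31·0.83 + 0.82·0.17 = 0.257300 + 0.139400 = 0.396700
The burglary-present share is 0.82·0.17 = 0.139400.
So P(burglary | alarm, earthquake) = 0.139400/0.396700 ≈ 0.3514.
The drop from 0.5466 to 0.3514 is the explaining-away (discounting) effect.

P(burglary | alarm) ≈ 0.5466; P(burglary | alarm, earthquake) ≈ 0.3514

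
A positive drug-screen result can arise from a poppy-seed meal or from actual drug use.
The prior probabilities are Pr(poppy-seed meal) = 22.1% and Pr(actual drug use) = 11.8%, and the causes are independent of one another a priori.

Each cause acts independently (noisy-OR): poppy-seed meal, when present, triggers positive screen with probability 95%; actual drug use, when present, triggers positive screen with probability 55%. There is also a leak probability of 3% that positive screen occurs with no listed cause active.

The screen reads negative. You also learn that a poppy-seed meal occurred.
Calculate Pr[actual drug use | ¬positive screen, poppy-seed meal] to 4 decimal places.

Under noisy-OR, P(positive screen | causes) = 1 − (1−0.03)·∏(1−qᵢ) over the active causes.
P(¬positive screen | poppy-seed meal) = 0.0485*0.882 + 0.021825*0.118 = 0.042777 + 0.002575 = 0.045352
Restricting to configurations with actual drug use present: 0.021825*0.118 = 0.002575.
So P(actual drug use | ¬positive screen, poppy-seed meal) = 0.002575/0.045352 ≈ 0.0568.

Pr[actual drug use | ¬positive screen, poppy-seed meal] ≈ 0.0568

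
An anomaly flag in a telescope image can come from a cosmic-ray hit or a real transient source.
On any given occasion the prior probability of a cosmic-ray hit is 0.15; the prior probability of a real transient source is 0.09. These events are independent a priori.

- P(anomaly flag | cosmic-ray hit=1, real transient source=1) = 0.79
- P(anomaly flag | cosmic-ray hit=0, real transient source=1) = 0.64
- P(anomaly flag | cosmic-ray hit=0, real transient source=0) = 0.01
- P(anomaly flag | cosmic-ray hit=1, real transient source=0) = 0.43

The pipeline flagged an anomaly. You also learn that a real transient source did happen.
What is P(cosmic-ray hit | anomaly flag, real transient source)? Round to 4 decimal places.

P(cosmic-ray hit | anomaly flag, real transient source) ≈ 0.1789

P(anomaly flag | real transient source) = 0.64*0.85 + 0.79*0.15 = 0.544000 + 0.118500 = 0.662500
The cosmic-ray hit-present share is 0.79*0.15 = 0.118500.
So P(cosmic-ray hit | anomaly flag, real transient source) = 0.118500/0.662500 ≈ 0.1789.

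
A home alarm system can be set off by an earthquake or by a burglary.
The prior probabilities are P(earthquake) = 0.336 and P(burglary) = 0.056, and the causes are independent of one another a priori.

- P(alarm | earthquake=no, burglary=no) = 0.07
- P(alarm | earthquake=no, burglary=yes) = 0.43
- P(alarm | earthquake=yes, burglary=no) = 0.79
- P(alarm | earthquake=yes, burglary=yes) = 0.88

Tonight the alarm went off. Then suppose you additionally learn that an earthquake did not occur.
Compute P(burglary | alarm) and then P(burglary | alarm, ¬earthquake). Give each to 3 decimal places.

For the numerator, keep only burglary=true terms: 0.015989 + 0.016558 = 0.032547
Normalizer over all consistent configurations: 0.07×0.664×0.944 + 0.43×0.664×0.056 + 0.79×0.336×0.944 + 0.88×0.336×0.056 = 0.326999
P(burglary | alarm) = 0.032547/0.326999 ≈ 0.100

With the extra evidence:
P(alarm | ¬earthquake) = 0.07*0.944 + 0.43*0.056 = 0.066080 + 0.024080 = 0.090160
The burglary-present share is 0.43*0.056 = 0.024080.
Hence the posterior is 0.024080/0.090160 ≈ 0.267.

P(burglary | alarm) ≈ 0.100; P(burglary | alarm, ¬earthquake) ≈ 0.267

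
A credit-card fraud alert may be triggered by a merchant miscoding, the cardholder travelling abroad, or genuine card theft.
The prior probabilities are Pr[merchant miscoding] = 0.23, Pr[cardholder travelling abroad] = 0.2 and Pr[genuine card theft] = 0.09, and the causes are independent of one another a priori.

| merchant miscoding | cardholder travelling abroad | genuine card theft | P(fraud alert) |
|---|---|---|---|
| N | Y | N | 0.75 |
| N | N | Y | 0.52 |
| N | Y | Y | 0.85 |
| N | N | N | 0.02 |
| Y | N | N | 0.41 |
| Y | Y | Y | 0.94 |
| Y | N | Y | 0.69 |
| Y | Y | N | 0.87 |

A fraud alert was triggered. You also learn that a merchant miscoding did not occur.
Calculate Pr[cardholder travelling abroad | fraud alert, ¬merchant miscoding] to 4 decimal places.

Enumerate the 4 (cardholder travelling abroad, genuine card theft) configurations and weight by the priors:
  P(fraud alert | ¬merchant miscoding) = 0.02×0.8×0.91 + 0.52×0.8×0.09 + 0.75×0.2×0.91 + 0.85×0.2×0.09
        = 0.014560 + 0.037440 + 0.136500 + 0.015300 = 0.203800
The terms with cardholder travelling abroad present sum to 0.151800, so
  P(cardholder travelling abroad | fraud alert, ¬merchant miscoding) = 0.151800 / 0.203800 ≈ 0.7448

Pr[cardholder travelling abroad | fraud alert, ¬merchant miscoding] ≈ 0.7448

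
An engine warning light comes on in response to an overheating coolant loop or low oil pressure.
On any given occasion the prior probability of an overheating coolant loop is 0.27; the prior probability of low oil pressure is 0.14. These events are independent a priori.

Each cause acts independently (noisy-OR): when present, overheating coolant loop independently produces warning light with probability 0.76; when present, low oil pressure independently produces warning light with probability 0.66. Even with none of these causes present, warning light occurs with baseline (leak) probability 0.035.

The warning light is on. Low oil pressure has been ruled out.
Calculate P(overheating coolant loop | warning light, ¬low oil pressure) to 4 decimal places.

Under noisy-OR, P(warning light | causes) = 1 − (1−0.035)·∏(1−qᵢ) over the active causes.
Enumerate both values of overheating coolant loop and weight by the priors:
  P(warning light | ¬low oil pressure) = 0.035×0.73 + 0.7684×0.27
        = 0.025550 + 0.207468 = 0.233018
Keeping only the overheating coolant loop-present terms gives 0.207468, so
  P(overheating coolant loop | warning light, ¬low oil pressure) = 0.207468 / 0.233018 ≈ 0.8904

P(overheating coolant loop | warning light, ¬low oil pressure) ≈ 0.8904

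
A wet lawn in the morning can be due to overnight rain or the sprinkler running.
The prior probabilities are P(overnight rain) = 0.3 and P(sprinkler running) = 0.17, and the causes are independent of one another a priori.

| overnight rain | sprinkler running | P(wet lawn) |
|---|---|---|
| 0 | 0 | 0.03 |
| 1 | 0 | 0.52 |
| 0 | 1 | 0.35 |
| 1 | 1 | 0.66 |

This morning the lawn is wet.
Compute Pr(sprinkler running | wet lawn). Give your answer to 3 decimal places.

Pr(sprinkler running | wet lawn) ≈ 0.339

Weight on sprinkler running=true, given the evidence: 0.041650 + 0.033660 = 0.075310
Normalizer over all consistent configurations: 0.03·0.7·0.83 + 0.35·0.7·0.17 + 0.52·0.3·0.83 + 0.66·0.3·0.17 = 0.222220
P(sprinkler running | wet lawn) = 0.075310/0.222220 ≈ 0.339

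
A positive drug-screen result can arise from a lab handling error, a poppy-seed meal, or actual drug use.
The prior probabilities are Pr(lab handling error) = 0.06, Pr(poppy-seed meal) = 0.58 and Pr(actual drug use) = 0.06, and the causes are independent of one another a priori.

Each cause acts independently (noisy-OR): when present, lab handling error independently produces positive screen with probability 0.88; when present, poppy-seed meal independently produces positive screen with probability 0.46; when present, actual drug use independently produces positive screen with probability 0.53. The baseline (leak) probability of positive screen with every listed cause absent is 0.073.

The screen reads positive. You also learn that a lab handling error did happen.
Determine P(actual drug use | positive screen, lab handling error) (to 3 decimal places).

P(actual drug use | positive screen, lab handling error) ≈ 0.063

Under noisy-OR, P(positive screen | causes) = 1 − (1−0.073)·∏(1−qᵢ) over the active causes.
For the numerator, keep only actual drug use=true terms: 0.023882 + 0.033817 = 0.057699
Normalizer over all consistent configurations: 0.88876·0.42·0.94 + 0.947717·0.42·0.06 + 0.93993·0.58·0.94 + 0.971767·0.58·0.06 = 0.921031
Posterior = 0.057699 / 0.921031 ≈ 0.063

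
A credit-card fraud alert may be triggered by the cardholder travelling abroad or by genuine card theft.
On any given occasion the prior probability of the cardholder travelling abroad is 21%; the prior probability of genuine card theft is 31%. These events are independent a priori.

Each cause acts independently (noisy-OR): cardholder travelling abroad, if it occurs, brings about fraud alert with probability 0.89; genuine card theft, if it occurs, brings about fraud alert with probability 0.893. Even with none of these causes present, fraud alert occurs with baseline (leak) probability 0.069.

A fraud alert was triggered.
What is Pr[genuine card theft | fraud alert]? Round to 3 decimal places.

Pr[genuine card theft | fraud alert] ≈ 0.630

Under noisy-OR, P(fraud alert | causes) = 1 − (1−0.069)·∏(1−qᵢ) over the active causes.
P(fraud alert) = 0.069·0.79·0.69 + 0.900383·0.79·0.31 + 0.89759·0.21·0.69 + 0.989042·0.21·0.31 = 0.037612 + 0.220504 + 0.130061 + 0.064387 = 0.452564
The genuine card theft-present share is 0.220504 + 0.064387 = 0.284891.
So P(genuine card theft | fraud alert) = 0.284891/0.452564 ≈ 0.630.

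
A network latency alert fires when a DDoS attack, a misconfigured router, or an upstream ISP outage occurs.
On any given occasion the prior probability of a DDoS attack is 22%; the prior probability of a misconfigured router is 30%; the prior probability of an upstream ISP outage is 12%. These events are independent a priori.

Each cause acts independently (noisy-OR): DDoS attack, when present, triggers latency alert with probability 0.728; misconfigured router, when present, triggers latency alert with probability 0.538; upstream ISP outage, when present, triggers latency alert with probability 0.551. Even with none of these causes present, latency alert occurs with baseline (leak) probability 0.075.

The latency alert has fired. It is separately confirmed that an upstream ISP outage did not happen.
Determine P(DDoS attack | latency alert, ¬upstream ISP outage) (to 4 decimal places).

P(DDoS attack | latency alert, ¬upstream ISP outage) ≈ 0.4980

Under noisy-OR, P(latency alert | causes) = 1 − (1−0.075)·∏(1−qᵢ) over the active causes.
For the numerator, keep only DDoS attack=true terms: 0.115254 + 0.058328 = 0.173582
Denominator P(latency alert | ¬upstream ISP outage): 0.075×0.78×0.7 + 0.57265×0.78×0.3 + 0.7484×0.22×0.7 + 0.883761×0.22×0.3 = 0.348532
Posterior = 0.173582 / 0.348532 ≈ 0.4980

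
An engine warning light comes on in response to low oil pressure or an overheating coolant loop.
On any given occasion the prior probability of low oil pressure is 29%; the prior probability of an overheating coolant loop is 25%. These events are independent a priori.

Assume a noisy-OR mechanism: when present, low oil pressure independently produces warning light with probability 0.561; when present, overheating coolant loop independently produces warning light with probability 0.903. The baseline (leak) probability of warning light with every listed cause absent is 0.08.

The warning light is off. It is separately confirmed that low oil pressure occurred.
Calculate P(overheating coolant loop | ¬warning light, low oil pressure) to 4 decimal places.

Under noisy-OR, P(warning light | causes) = 1 − (1−0.08)·∏(1−qᵢ) over the active causes.
P(¬warning light | low oil pressure) = 0.40388*0.75 + 0.039176*0.25 = 0.302910 + 0.009794 = 0.312704
The overheating coolant loop-present share is 0.039176*0.25 = 0.009794.
P(overheating coolant loop | ¬warning light, low oil pressure) = 0.009794 / 0.312704 ≈ 0.0313

P(overheating coolant loop | ¬warning light, low oil pressure) ≈ 0.0313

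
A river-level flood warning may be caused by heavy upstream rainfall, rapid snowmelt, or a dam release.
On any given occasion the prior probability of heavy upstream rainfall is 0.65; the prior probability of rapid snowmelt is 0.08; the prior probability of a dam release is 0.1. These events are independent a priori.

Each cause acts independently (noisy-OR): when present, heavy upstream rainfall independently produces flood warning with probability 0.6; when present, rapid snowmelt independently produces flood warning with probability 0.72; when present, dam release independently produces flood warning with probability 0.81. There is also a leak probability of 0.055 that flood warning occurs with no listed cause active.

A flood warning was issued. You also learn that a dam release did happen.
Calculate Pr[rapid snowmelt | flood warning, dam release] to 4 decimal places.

Under noisy-OR, P(flood warning | causes) = 1 − (1−0.055)·∏(1−qᵢ) over the active causes.
P(flood warning | dam release) = 0.82045*0.35*0.92 + 0.949726*0.35*0.08 + 0.92818*0.65*0.92 + 0.97989*0.65*0.08 = 0.264185 + 0.026592 + 0.555052 + 0.050954 = 0.896783
Restricting to configurations with rapid snowmelt present: 0.026592 + 0.050954 = 0.077546.
Hence the posterior is 0.077546/0.896783 ≈ 0.0865.

Pr[rapid snowmelt | flood warning, dam release] ≈ 0.0865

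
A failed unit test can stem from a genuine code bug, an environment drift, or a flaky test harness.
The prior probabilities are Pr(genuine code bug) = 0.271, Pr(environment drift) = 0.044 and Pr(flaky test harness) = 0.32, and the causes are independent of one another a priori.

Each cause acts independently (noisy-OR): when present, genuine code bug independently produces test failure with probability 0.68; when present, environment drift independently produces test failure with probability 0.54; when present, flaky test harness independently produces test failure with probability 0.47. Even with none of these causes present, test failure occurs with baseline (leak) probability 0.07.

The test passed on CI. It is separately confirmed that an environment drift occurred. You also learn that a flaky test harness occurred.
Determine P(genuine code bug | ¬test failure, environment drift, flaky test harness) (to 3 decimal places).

P(genuine code bug | ¬test failure, environment drift, flaky test harness) ≈ 0.106

Under noisy-OR, P(test failure | causes) = 1 − (1−0.07)·∏(1−qᵢ) over the active causes.
P(¬test failure | environment drift, flaky test harness) = 0.226734×0.729 + 0.072555×0.271 = 0.165289 + 0.019662 = 0.184951
Of this, 0.019662 comes from 0.072555×0.271 (the genuine code bug=true cases).
P(genuine code bug | ¬test failure, environment drift, flaky test harness) = 0.019662 / 0.184951 ≈ 0.106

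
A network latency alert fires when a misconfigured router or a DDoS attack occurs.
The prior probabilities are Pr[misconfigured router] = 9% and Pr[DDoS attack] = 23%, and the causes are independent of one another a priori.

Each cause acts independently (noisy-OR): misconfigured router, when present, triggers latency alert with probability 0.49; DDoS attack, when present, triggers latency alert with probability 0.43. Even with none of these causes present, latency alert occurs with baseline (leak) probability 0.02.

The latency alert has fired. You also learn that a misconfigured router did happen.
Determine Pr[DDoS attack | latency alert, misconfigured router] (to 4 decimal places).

Under noisy-OR, P(latency alert | causes) = 1 − (1−0.02)·∏(1−qᵢ) over the active causes.
P(latency alert | misconfigured router) = 0.5002*0.77 + 0.715114*0.23 = 0.385154 + 0.164476 = 0.549630
Restricting to configurations with DDoS attack present: 0.715114*0.23 = 0.164476.
So P(DDoS attack | latency alert, misconfigured router) = 0.164476/0.549630 ≈ 0.2992.

Pr[DDoS attack | latency alert, misconfigured router] ≈ 0.2992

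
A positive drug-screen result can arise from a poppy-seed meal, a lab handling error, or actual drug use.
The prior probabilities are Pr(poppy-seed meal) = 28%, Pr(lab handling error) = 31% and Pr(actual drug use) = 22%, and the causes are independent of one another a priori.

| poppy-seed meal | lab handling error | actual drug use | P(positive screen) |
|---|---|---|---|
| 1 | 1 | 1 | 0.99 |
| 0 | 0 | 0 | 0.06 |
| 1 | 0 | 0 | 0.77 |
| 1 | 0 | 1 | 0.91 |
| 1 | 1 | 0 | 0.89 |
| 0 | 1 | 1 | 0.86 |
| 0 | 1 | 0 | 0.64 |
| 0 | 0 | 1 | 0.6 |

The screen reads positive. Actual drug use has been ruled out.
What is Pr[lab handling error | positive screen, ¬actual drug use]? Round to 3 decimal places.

Weight on lab handling error=true, given the evidence: 0.142848 + 0.077252 = 0.220100
Normalizer over all consistent configurations: 0.06·0.72·0.69 + 0.64·0.72·0.31 + 0.77·0.28·0.69 + 0.89·0.28·0.31 = 0.398672
P(lab handling error | positive screen, ¬actual drug use) = 0.220100/0.398672 ≈ 0.552

Pr[lab handling error | positive screen, ¬actual drug use] ≈ 0.552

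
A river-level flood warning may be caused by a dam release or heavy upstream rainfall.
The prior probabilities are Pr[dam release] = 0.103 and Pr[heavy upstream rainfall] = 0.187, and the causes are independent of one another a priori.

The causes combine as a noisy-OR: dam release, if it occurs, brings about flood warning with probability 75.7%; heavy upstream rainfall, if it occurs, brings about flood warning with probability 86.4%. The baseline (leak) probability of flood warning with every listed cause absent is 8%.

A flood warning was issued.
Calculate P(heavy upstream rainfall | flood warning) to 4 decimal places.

P(heavy upstream rainfall | flood warning) ≈ 0.5728

Under noisy-OR, P(flood warning | causes) = 1 − (1−0.08)·∏(1−qᵢ) over the active causes.
P(flood warning) = 0.08×0.897×0.813 + 0.87488×0.897×0.187 + 0.77644×0.103×0.813 + 0.969596×0.103×0.187 = 0.058341 + 0.146751 + 0.065018 + 0.018675 = 0.288785
Of this, 0.165426 comes from 0.146751 + 0.018675 (the heavy upstream rainfall=true cases).
So P(heavy upstream rainfall | flood warning) = 0.165426/0.288785 ≈ 0.5728.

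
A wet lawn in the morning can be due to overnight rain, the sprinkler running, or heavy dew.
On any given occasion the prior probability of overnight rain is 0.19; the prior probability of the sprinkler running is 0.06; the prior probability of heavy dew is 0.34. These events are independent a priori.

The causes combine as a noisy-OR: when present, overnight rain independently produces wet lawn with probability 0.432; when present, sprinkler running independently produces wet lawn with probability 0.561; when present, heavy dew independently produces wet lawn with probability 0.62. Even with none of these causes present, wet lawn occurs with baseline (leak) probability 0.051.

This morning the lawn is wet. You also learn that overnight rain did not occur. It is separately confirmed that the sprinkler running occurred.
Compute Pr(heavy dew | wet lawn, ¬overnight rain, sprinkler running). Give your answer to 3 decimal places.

Under noisy-OR, P(wet lawn | causes) = 1 − (1−0.051)·∏(1−qᵢ) over the active causes.
By total probability over both values of heavy dew:
  P(wet lawn | ¬overnight rain, sprinkler running) = 0.583389·0.66 + 0.841688·0.34
        = 0.385037 + 0.286174 = 0.671211
The terms with heavy dew present sum to 0.286174, so
  P(heavy dew | wet lawn, ¬overnight rain, sprinkler running) = 0.286174 / 0.671211 ≈ 0.426

Pr(heavy dew | wet lawn, ¬overnight rain, sprinkler running) ≈ 0.426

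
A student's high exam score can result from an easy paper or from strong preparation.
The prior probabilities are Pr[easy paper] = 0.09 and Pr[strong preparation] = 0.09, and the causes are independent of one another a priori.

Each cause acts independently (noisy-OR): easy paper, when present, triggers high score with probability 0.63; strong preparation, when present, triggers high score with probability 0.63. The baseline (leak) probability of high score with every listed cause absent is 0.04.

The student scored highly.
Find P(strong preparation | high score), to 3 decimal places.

P(strong preparation | high score) ≈ 0.411

Under noisy-OR, P(high score | causes) = 1 − (1−0.04)·∏(1−qᵢ) over the active causes.
P(high score) = 0.04×0.91×0.91 + 0.6448×0.91×0.09 + 0.6448×0.09×0.91 + 0.868576×0.09×0.09 = 0.033124 + 0.052809 + 0.052809 + 0.007035 = 0.145777
Of this, 0.059844 comes from 0.052809 + 0.007035 (the strong preparation=true cases).
P(strong preparation | high score) = 0.059844 / 0.145777 ≈ 0.411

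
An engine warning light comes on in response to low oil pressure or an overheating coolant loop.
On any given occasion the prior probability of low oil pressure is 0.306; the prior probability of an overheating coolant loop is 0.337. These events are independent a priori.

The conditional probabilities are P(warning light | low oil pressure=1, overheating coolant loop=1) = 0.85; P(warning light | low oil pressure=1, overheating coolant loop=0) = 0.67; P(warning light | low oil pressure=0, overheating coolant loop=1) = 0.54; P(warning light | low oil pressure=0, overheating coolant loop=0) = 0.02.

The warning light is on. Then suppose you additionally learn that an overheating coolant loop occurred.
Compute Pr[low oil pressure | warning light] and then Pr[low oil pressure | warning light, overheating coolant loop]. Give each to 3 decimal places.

Sum P(warning light|·) weighted by the priors over the 4 (low oil pressure, overheating coolant loop) configurations:
  P(warning light) = 0.02*0.694*0.663 + 0.54*0.694*0.337 + 0.67*0.306*0.663 + 0.85*0.306*0.337
        = 0.009202 + 0.126294 + 0.135928 + 0.087654 = 0.359078
The terms with low oil pressure present sum to 0.223582, so
  P(low oil pressure | warning light) = 0.223582 / 0.359078 ≈ 0.623

Now condition on the additional information:
Weight on low oil pressure=true, given the evidence: 0.85×0.306 = 0.260100
Denominator P(warning light | overheating coolant loop): 0.54×0.694 + 0.85×0.306 = 0.634860
Posterior = 0.260100 / 0.634860 ≈ 0.410

Pr[low oil pressure | warning light] ≈ 0.623; Pr[low oil pressure | warning light, overheating coolant loop] ≈ 0.410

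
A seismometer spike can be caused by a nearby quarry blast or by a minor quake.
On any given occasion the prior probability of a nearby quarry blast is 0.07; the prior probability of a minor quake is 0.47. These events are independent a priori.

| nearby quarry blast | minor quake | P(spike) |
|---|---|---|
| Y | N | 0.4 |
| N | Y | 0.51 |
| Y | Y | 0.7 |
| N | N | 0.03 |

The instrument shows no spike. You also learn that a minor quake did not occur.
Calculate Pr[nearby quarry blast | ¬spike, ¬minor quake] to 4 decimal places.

Pr[nearby quarry blast | ¬spike, ¬minor quake] ≈ 0.0445

Enumerate both values of nearby quarry blast and weight by the priors:
  P(¬spike | ¬minor quake) = 0.97*0.93 + 0.6*0.07
        = 0.902100 + 0.042000 = 0.944100
Configurations with nearby quarry blast contribute 0.042000, so
  P(nearby quarry blast | ¬spike, ¬minor quake) = 0.042000 / 0.944100 ≈ 0.0445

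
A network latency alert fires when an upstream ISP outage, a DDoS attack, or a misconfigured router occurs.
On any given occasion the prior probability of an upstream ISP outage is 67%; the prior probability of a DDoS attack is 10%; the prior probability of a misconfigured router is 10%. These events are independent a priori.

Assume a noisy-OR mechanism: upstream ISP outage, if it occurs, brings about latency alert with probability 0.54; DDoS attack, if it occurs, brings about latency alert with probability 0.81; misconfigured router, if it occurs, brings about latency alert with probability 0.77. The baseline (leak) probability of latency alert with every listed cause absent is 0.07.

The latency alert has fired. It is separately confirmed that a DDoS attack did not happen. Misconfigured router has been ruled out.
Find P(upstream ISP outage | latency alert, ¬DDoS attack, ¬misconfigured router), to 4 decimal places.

P(upstream ISP outage | latency alert, ¬DDoS attack, ¬misconfigured router) ≈ 0.9432

Under noisy-OR, P(latency alert | causes) = 1 − (1−0.07)·∏(1−qᵢ) over the active causes.
P(latency alert | ¬DDoS attack, ¬misconfigured router) = 0.07×0.33 + 0.5722×0.67 = 0.023100 + 0.383374 = 0.406474
Restricting to configurations with upstream ISP outage present: 0.5722×0.67 = 0.383374.
P(upstream ISP outage | latency alert, ¬DDoS attack, ¬misconfigured router) = 0.383374 / 0.406474 ≈ 0.9432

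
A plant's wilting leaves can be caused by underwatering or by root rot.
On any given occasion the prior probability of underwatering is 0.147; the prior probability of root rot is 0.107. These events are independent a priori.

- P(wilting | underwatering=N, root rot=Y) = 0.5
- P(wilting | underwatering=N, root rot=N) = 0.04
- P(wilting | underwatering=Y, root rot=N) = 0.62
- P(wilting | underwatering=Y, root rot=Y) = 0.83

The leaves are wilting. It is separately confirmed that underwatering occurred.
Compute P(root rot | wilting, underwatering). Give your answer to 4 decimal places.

P(root rot | wilting, underwatering) ≈ 0.1382

For the numerator, keep only root rot=true terms: 0.83·0.107 = 0.088810
The normalizing constant is 0.62·0.893 + 0.83·0.107 = 0.642470
Posterior = 0.088810 / 0.642470 ≈ 0.1382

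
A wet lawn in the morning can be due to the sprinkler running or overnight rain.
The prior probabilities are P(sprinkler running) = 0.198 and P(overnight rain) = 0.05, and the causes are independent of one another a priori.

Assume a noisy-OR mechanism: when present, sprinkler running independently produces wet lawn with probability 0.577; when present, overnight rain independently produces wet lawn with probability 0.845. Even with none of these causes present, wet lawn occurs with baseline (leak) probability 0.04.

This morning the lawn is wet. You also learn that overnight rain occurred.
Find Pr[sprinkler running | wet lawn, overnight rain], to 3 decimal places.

Pr[sprinkler running | wet lawn, overnight rain] ≈ 0.214

Under noisy-OR, P(wet lawn | causes) = 1 − (1−0.04)·∏(1−qᵢ) over the active causes.
P(wet lawn | overnight rain) = 0.8512·0.802 + 0.937058·0.198 = 0.682662 + 0.185537 = 0.868199
The sprinkler running-present share is 0.937058·0.198 = 0.185537.
P(sprinkler running | wet lawn, overnight rain) = 0.185537 / 0.868199 ≈ 0.214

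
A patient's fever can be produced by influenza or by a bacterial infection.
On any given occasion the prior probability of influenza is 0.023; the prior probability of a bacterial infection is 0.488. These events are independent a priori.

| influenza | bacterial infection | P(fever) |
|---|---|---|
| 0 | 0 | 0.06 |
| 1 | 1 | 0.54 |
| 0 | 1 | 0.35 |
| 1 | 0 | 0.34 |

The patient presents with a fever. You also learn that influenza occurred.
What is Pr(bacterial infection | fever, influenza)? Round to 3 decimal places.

Numerator (weight on configurations with bacterial infection): 0.54*0.488 = 0.263520
Normalizer over all consistent configurations: 0.34*0.512 + 0.54*0.488 = 0.437600
Posterior = 0.263520 / 0.437600 ≈ 0.602

Pr(bacterial infection | fever, influenza) ≈ 0.602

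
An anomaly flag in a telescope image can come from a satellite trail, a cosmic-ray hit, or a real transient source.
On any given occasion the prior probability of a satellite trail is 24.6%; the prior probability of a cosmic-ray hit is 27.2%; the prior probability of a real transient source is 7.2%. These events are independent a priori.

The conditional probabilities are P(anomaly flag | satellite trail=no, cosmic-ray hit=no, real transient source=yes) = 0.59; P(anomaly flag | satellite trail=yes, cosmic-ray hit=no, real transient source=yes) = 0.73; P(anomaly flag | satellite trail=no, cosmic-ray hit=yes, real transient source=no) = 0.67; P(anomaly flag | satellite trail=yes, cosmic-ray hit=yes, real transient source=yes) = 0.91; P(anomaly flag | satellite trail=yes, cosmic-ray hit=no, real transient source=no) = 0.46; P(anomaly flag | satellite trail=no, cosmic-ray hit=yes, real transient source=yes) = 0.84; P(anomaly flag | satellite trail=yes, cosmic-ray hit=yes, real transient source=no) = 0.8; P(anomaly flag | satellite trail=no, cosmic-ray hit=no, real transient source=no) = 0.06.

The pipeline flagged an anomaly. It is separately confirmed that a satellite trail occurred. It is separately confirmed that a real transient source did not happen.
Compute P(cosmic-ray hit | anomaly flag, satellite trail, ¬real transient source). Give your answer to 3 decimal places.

P(cosmic-ray hit | anomaly flag, satellite trail, ¬real transient source) ≈ 0.394

For the numerator, keep only cosmic-ray hit=true terms: 0.8·0.272 = 0.217600
The normalizing constant is 0.46·0.728 + 0.8·0.272 = 0.552480
P(cosmic-ray hit | anomaly flag, satellite trail, ¬real transient source) = 0.217600/0.552480 ≈ 0.394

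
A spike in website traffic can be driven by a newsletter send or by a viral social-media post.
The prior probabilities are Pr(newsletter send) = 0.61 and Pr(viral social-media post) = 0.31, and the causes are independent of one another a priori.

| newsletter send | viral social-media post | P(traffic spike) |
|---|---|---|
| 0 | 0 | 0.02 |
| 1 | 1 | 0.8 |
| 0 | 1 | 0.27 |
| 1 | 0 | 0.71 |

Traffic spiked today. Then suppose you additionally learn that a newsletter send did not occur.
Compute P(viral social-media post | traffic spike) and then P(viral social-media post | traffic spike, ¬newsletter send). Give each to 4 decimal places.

P(viral social-media post | traffic spike) ≈ 0.3768; P(viral social-media post | traffic spike, ¬newsletter send) ≈ 0.8585

Sum P(traffic spike|·) weighted by the priors over the 4 (newsletter send, viral social-media post) configurations:
  P(traffic spike) = 0.02·0.39·0.69 + 0.27·0.39·0.31 + 0.71·0.61·0.69 + 0.8·0.61·0.31
        = 0.005382 + 0.032643 + 0.298839 + 0.151280 = 0.488144
Configurations with viral social-media post contribute 0.183923, so
  P(viral social-media post | traffic spike) = 0.183923 / 0.488144 ≈ 0.3768

Now condition on the additional information:
Numerator (weight on configurations with viral social-media post): 0.27·0.31 = 0.083700
Denominator P(traffic spike | ¬newsletter send): 0.02·0.69 + 0.27·0.31 = 0.097500
Posterior = 0.083700 / 0.097500 ≈ 0.8585
With newsletter send excluded, viral social-media post must carry more of the explanatory weight for the traffic spike.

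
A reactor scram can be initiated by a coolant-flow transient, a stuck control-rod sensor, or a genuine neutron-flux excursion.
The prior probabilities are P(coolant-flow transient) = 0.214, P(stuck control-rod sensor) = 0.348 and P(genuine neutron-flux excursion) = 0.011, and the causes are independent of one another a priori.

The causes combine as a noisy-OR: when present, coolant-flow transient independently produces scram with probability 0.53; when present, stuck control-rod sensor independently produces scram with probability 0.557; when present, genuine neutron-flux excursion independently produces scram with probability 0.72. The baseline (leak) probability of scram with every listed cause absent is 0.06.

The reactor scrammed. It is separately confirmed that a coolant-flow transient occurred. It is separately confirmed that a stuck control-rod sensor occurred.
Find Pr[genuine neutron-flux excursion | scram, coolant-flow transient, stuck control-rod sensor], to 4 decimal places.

Under noisy-OR, P(scram | causes) = 1 − (1−0.06)·∏(1−qᵢ) over the active causes.
Sum P(scram|·) weighted by the priors over both values of genuine neutron-flux excursion:
  P(scram | coolant-flow transient, stuck control-rod sensor) = 0.804283×0.989 + 0.945199×0.011
        = 0.795436 + 0.010397 = 0.805833
Configurations with genuine neutron-flux excursion contribute 0.010397, so
  P(genuine neutron-flux excursion | scram, coolant-flow transient, stuck control-rod sensor) = 0.010397 / 0.805833 ≈ 0.0129

Pr[genuine neutron-flux excursion | scram, coolant-flow transient, stuck control-rod sensor] ≈ 0.0129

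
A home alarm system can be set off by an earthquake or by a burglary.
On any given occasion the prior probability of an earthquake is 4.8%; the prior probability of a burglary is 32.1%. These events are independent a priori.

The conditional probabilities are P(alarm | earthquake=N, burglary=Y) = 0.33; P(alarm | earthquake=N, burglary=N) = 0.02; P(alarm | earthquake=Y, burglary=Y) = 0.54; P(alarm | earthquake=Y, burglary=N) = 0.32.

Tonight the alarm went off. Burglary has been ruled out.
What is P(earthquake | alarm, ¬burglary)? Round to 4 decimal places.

P(earthquake | alarm, ¬burglary) ≈ 0.4465

Sum P(alarm|·) weighted by the priors over both values of earthquake:
  P(alarm | ¬burglary) = 0.02×0.952 + 0.32×0.048
        = 0.019040 + 0.015360 = 0.034400
Configurations with earthquake contribute 0.015360, so
  P(earthquake | alarm, ¬burglary) = 0.015360 / 0.034400 ≈ 0.4465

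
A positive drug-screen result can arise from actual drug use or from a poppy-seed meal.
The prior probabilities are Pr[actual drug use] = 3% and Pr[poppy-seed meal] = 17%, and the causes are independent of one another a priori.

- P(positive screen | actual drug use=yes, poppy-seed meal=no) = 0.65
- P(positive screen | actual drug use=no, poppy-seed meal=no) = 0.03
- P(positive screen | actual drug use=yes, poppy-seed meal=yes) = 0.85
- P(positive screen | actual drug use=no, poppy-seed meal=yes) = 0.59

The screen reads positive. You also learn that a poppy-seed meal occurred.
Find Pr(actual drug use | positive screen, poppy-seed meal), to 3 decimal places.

P(positive screen | poppy-seed meal) = 0.59·0.97 + 0.85·0.03 = 0.572300 + 0.025500 = 0.597800
Restricting to configurations with actual drug use present: 0.85·0.03 = 0.025500.
P(actual drug use | positive screen, poppy-seed meal) = 0.025500 / 0.597800 ≈ 0.043

Pr(actual drug use | positive screen, poppy-seed meal) ≈ 0.043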